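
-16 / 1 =-16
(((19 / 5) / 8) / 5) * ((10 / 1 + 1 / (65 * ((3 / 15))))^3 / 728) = 42713729 / 319883200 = 0.13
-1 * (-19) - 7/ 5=88/ 5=17.60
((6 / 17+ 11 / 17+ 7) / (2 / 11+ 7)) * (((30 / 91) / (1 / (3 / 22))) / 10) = 36 / 7189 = 0.01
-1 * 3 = -3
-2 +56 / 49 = -6 / 7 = -0.86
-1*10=-10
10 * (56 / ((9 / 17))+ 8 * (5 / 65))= 124480 / 117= 1063.93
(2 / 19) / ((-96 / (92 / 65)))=-23 / 14820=-0.00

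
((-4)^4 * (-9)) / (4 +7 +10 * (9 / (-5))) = 2304 / 7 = 329.14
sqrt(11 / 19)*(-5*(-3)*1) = 15*sqrt(209) / 19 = 11.41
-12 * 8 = -96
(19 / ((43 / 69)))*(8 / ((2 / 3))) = 15732 / 43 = 365.86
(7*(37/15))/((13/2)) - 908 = -176542/195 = -905.34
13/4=3.25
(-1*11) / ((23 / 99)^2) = -107811 / 529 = -203.80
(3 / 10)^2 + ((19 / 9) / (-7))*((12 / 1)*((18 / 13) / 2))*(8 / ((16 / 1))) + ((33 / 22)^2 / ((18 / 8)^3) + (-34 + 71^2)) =3689948239 / 737100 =5006.03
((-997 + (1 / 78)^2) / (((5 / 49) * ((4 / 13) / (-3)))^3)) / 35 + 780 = 3976058183331 / 160000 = 24850363.65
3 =3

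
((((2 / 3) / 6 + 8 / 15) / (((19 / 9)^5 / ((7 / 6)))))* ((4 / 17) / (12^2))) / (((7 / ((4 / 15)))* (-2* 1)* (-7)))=2349 / 29465578100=0.00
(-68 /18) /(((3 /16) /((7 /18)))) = -1904 /243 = -7.84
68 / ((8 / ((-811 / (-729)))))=13787 / 1458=9.46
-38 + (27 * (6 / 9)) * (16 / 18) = -22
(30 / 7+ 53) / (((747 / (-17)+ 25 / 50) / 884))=-1165.73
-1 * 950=-950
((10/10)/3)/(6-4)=0.17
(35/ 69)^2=1225/ 4761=0.26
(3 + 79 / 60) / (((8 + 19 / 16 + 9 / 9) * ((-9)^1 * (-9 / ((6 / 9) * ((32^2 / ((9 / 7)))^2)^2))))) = 5469929610697244672 / 3898119735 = 1403222574.61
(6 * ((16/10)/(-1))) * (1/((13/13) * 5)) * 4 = -192/25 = -7.68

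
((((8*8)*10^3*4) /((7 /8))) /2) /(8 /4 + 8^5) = 102400 /22939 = 4.46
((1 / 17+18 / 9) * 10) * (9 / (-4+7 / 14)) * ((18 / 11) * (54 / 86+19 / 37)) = -29419200 / 297517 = -98.88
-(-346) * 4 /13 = 1384 /13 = 106.46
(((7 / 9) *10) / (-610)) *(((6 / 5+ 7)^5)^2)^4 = -227223010108023999780336455774229848582956714905647730738438187207 / 4993125912733376026153564453125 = -45507166067766114680756280000000000.00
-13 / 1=-13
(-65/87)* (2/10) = -13/87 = -0.15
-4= -4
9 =9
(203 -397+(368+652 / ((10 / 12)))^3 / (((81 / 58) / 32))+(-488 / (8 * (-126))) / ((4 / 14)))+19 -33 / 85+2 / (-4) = 24018369101429239 / 688500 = 34885067685.45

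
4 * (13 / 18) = 26 / 9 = 2.89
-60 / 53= -1.13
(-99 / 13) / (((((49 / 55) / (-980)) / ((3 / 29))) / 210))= 68607000 / 377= 181981.43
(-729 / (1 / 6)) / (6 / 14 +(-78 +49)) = 15309 / 100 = 153.09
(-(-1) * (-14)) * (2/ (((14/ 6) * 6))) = -2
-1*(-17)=17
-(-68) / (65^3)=68 / 274625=0.00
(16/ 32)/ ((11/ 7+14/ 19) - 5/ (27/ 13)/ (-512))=919296/ 4252613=0.22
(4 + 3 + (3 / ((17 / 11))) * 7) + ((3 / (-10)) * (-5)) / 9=2117 / 102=20.75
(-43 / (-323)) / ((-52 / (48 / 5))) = -516 / 20995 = -0.02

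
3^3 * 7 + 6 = 195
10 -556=-546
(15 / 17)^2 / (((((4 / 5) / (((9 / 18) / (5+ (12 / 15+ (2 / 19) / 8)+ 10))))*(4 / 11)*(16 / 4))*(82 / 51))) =1175625 / 89349824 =0.01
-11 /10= -1.10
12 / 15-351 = -1751 / 5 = -350.20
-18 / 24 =-3 / 4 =-0.75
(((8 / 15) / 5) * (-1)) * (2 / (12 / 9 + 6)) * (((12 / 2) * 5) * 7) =-336 / 55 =-6.11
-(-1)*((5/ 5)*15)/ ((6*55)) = 1/ 22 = 0.05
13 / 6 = 2.17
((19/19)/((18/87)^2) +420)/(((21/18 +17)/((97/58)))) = 1548217/37932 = 40.82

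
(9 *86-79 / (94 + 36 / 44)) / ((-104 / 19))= -15321847 / 108472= -141.25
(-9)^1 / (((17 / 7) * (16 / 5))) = -315 / 272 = -1.16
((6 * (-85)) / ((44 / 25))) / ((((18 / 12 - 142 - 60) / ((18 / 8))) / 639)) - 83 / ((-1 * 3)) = 111452327 / 52932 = 2105.58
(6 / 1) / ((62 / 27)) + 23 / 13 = 1766 / 403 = 4.38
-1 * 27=-27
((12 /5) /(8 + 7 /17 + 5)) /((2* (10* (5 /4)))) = 17 /2375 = 0.01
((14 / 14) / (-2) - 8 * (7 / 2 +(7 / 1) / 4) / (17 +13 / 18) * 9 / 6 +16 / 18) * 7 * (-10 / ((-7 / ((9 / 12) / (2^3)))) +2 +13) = -10271135 / 30624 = -335.39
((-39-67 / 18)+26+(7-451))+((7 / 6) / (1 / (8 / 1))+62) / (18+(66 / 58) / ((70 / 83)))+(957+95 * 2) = 54202223 / 78558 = 689.96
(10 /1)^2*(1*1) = 100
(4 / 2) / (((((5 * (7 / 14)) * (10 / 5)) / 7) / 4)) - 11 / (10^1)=101 / 10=10.10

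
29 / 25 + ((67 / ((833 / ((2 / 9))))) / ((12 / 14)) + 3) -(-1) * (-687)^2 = 37911245752 / 80325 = 471973.18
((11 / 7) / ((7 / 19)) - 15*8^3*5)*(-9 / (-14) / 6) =-5644173 / 1372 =-4113.83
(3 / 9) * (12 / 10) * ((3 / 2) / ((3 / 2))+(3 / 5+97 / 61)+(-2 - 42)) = -24894 / 1525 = -16.32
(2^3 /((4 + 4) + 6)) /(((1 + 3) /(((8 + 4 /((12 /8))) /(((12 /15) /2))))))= 80 /21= 3.81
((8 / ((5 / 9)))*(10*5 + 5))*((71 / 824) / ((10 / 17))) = 119493 / 1030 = 116.01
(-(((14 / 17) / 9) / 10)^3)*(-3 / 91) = 49 / 1940020875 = 0.00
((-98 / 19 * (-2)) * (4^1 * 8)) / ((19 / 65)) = 407680 / 361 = 1129.31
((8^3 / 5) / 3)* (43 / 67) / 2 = 11008 / 1005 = 10.95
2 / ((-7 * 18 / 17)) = -17 / 63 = -0.27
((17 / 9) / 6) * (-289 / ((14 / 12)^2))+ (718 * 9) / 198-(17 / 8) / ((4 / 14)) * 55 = -11468273 / 25872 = -443.27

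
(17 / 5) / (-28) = -17 / 140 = -0.12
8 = 8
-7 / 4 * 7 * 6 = -147 / 2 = -73.50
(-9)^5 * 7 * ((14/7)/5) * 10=-1653372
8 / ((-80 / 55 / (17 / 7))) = -187 / 14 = -13.36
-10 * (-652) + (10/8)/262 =6832965/1048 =6520.00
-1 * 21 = -21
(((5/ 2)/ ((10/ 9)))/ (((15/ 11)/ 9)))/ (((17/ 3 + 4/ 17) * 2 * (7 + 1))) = 15147/ 96320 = 0.16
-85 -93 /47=-4088 /47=-86.98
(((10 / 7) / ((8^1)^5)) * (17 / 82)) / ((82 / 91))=1105 / 110166016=0.00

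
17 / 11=1.55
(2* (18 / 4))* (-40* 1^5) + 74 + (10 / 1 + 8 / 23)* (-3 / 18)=-19853 / 69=-287.72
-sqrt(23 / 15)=-sqrt(345) / 15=-1.24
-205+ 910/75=-2893/15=-192.87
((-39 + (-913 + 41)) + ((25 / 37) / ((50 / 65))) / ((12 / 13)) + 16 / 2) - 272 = -1042555 / 888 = -1174.05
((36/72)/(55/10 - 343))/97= -1/65475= -0.00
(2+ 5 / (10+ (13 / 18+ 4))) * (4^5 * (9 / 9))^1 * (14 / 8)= 222208 / 53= 4192.60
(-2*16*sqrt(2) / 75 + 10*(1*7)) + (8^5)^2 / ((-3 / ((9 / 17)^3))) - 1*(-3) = -53107858.24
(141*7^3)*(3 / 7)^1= 20727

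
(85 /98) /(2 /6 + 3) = 0.26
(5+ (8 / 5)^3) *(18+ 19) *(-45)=-378621 / 25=-15144.84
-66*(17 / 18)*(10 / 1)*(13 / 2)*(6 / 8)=-12155 / 4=-3038.75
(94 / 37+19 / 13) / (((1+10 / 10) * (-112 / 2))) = -275 / 7696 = -0.04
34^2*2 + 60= 2372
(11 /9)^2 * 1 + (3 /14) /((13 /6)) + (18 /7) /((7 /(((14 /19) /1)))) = 260968 /140049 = 1.86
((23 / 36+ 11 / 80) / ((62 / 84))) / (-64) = -3913 / 238080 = -0.02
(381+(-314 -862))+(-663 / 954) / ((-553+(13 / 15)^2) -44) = -11305309545 / 14220536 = -795.00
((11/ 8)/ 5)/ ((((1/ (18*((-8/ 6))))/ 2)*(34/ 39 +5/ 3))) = -26/ 5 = -5.20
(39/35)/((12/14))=13/10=1.30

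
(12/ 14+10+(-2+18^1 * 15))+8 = 2008/ 7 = 286.86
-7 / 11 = -0.64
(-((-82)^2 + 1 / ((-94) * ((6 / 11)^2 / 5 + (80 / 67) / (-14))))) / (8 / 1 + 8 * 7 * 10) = -65132471 / 5501632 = -11.84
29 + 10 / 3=97 / 3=32.33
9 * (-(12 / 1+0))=-108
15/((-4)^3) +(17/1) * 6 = 6513/64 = 101.77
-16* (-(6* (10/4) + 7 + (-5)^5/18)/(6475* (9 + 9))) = -10916/524475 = -0.02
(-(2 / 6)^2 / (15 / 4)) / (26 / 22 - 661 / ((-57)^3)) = -75449 / 3018475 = -0.02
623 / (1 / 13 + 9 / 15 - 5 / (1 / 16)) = -40495 / 5156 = -7.85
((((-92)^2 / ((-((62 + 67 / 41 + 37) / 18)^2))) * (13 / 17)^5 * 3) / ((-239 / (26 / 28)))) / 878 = 4172052494300652 / 4438165816019087551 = 0.00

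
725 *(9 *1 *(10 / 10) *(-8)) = -52200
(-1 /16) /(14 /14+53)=-1 /864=-0.00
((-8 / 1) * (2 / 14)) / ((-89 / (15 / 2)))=60 / 623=0.10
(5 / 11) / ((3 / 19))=95 / 33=2.88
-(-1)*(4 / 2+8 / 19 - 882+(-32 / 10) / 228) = -250684 / 285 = -879.59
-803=-803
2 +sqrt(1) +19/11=52/11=4.73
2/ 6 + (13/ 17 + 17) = 923/ 51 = 18.10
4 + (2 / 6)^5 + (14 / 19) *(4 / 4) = 21889 / 4617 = 4.74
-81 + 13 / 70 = -5657 / 70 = -80.81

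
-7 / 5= -1.40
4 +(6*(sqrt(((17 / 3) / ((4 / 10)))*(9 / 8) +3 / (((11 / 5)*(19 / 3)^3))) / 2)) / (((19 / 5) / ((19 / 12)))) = 4 +175*sqrt(3283599) / 63536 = 8.99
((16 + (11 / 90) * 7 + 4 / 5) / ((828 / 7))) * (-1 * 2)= -11123 / 37260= -0.30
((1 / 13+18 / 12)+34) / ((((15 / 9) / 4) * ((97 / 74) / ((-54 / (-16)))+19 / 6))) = 2217780 / 92339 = 24.02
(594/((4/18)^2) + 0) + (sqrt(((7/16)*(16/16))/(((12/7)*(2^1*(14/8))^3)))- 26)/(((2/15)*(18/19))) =95*sqrt(42)/1008 + 35468/3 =11823.28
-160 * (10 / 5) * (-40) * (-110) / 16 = -88000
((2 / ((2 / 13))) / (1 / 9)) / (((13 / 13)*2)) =117 / 2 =58.50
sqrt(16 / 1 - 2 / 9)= 3.97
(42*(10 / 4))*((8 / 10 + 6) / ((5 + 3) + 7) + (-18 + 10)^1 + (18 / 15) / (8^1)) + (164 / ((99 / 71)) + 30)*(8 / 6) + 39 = -3212521 / 5940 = -540.83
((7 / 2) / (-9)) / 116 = -7 / 2088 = -0.00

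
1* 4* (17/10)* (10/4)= 17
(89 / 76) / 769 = 89 / 58444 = 0.00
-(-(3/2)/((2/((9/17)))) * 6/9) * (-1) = -9/34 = -0.26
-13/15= -0.87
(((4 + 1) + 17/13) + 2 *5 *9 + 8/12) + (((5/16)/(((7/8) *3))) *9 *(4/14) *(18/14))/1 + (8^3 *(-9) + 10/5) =-60311971/13377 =-4508.63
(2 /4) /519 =1 /1038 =0.00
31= 31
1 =1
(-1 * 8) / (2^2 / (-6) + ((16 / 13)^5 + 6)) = -1113879 / 1135802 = -0.98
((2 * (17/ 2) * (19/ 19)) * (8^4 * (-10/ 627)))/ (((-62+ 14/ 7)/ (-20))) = -696320/ 1881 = -370.19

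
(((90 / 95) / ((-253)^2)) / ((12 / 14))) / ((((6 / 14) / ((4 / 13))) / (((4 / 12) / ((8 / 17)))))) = 0.00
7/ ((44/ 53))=371/ 44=8.43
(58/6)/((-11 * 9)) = -29/297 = -0.10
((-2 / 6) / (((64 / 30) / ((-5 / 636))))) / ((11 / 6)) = 25 / 37312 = 0.00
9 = 9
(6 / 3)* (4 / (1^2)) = 8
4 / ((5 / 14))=56 / 5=11.20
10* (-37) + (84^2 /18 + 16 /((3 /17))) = 338 /3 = 112.67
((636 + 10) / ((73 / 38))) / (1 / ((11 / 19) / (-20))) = -3553 / 365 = -9.73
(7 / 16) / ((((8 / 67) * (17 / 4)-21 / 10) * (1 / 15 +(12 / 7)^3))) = -12065025 / 224180968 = -0.05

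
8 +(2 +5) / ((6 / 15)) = 51 / 2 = 25.50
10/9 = 1.11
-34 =-34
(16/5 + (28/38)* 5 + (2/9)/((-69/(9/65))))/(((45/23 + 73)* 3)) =29330/958113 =0.03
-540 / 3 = -180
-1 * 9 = -9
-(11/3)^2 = -121/9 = -13.44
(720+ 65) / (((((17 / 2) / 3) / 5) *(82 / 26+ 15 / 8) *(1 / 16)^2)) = 626995200 / 8891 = 70520.21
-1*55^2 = -3025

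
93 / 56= 1.66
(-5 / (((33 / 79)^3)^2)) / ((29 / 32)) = -38893992883360 / 37452571101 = -1038.49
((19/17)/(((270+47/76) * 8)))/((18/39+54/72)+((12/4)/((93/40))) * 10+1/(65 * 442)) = 18912790/517098126009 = 0.00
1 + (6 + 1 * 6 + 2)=15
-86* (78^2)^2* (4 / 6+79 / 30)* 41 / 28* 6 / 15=-1076749471512 / 175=-6152854122.93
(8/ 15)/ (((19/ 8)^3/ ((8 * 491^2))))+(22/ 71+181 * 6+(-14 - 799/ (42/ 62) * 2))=3860380898096/ 51133845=75495.61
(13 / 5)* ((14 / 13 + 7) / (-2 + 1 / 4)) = -12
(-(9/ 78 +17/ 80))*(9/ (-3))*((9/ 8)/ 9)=1023/ 8320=0.12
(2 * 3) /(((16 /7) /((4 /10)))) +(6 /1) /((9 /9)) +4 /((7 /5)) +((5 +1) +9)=24.91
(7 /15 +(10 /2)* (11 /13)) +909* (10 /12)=297257 /390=762.20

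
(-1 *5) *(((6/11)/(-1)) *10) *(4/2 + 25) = 8100/11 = 736.36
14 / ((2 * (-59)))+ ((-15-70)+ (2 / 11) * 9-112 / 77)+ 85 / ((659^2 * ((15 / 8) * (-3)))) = -215453840860 / 2536635321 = -84.94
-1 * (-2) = 2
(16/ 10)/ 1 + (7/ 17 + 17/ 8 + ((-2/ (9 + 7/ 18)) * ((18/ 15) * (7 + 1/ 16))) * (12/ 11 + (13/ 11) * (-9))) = 27013507/ 1264120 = 21.37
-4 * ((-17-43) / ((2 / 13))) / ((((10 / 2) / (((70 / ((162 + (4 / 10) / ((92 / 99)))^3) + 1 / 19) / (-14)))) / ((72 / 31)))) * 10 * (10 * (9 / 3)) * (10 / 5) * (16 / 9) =-9918951324534886400 / 3412388846657259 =-2906.75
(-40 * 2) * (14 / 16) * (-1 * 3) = 210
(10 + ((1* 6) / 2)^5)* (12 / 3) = 1012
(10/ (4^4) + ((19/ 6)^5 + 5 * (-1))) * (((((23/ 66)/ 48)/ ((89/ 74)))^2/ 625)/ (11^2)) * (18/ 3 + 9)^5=35305128261455/ 307812114137088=0.11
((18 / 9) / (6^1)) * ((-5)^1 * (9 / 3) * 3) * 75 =-1125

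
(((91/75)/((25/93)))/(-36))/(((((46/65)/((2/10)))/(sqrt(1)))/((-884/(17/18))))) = 476749/14375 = 33.17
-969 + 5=-964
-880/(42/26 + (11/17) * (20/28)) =-680680/1607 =-423.57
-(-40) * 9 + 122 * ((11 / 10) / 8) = 15071 / 40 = 376.78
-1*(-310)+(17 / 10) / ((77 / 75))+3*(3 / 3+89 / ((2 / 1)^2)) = 117473 / 308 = 381.41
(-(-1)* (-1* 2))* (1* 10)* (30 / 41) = -600 / 41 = -14.63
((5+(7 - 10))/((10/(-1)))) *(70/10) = -7/5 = -1.40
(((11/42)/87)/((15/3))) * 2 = 11/9135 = 0.00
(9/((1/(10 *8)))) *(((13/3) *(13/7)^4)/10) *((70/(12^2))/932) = 1856465/959028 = 1.94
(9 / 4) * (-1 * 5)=-45 / 4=-11.25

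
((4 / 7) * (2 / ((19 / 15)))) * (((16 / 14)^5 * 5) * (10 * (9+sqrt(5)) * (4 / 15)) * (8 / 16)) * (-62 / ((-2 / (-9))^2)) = -296209612800 / 2235331-32912179200 * sqrt(5) / 2235331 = -165435.67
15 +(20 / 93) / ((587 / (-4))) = 818785 / 54591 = 15.00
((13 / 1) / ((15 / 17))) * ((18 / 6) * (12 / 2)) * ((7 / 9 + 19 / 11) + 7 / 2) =262769 / 165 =1592.54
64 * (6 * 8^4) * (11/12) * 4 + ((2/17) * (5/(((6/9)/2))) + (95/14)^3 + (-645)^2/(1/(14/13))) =3769233916067/606424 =6215509.14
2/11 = 0.18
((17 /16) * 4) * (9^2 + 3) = 357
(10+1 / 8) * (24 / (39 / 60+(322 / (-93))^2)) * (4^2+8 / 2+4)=1008819360 / 2186117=461.47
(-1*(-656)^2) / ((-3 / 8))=3442688 / 3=1147562.67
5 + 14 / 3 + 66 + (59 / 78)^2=463837 / 6084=76.24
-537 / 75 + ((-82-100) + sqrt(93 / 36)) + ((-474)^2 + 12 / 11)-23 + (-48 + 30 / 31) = sqrt(93) / 6 + 1913162586 / 8525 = 224419.51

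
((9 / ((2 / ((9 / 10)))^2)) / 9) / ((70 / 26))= 0.08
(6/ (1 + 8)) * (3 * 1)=2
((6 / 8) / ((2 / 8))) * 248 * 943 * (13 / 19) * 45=410431320 / 19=21601648.42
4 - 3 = 1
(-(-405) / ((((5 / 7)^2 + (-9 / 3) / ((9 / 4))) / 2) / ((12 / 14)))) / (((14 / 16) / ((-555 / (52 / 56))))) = 906292800 / 1573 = 576155.63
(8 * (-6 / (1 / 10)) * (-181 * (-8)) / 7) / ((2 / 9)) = -3127680 / 7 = -446811.43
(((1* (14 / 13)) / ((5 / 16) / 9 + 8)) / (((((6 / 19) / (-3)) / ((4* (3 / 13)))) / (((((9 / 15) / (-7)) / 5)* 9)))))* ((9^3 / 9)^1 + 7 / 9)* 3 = 217479168 / 4888325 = 44.49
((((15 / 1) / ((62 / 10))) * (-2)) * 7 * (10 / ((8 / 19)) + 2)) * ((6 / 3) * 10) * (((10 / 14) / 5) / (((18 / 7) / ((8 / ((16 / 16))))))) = -721000 / 93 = -7752.69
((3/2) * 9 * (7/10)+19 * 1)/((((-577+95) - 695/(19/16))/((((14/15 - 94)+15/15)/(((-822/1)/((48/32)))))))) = -14929991/3333703200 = -0.00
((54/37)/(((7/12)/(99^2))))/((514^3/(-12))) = -9526572/4396419587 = -0.00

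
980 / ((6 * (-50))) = -3.27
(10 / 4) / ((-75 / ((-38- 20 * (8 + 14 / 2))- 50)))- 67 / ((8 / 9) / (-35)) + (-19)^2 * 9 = 708007 / 120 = 5900.06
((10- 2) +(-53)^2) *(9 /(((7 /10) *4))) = 126765 /14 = 9054.64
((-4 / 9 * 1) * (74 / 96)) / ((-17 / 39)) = 481 / 612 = 0.79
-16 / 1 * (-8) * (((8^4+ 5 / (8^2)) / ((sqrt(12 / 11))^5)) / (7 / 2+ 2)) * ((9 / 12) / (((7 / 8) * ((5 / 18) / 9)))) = 25952751 * sqrt(33) / 70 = 2129817.20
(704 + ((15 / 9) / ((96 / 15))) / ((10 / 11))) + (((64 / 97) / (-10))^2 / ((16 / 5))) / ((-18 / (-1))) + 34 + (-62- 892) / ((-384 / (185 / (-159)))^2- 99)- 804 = -737000084569888963 / 11213862564847680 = -65.72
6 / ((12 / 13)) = 13 / 2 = 6.50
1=1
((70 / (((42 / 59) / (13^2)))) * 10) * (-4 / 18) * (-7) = 6979700 / 27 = 258507.41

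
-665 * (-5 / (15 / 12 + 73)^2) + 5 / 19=1451845 / 1675971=0.87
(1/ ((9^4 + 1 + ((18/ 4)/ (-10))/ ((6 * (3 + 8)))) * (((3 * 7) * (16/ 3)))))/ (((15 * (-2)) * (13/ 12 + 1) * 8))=-11/ 4042187800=-0.00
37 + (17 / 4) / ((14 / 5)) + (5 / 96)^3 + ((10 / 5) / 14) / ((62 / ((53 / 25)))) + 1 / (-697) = 18409872850259 / 477912268800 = 38.52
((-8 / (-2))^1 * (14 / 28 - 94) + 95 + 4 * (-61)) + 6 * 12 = -451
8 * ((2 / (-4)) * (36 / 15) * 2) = -96 / 5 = -19.20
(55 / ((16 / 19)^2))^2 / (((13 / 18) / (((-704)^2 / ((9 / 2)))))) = 47700744025 / 52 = 917322000.48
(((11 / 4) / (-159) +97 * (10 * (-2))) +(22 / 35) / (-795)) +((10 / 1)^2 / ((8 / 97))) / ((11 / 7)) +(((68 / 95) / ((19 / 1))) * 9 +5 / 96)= -4129916585299 / 3535778400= -1168.04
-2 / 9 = -0.22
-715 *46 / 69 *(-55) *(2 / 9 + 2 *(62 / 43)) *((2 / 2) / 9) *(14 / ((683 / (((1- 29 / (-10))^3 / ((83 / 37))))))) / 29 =537938980579 / 3181103235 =169.10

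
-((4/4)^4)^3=-1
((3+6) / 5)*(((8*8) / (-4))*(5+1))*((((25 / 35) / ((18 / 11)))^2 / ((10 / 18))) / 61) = -0.97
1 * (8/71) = 8/71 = 0.11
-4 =-4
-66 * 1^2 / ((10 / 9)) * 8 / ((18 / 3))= -396 / 5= -79.20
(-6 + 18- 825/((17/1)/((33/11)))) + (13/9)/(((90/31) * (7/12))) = -2132393/16065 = -132.74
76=76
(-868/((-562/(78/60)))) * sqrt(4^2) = 11284/1405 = 8.03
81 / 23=3.52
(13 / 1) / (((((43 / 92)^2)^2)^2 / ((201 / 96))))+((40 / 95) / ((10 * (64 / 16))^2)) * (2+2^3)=53082881260409695841 / 4441516105488380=11951.52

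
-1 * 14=-14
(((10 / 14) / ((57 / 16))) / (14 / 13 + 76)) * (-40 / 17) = -20800 / 3398283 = -0.01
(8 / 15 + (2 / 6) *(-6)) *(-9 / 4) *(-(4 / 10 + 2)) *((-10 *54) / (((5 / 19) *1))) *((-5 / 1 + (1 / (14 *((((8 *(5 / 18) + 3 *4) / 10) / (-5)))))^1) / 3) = -15930189 / 560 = -28446.77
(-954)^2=910116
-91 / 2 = -45.50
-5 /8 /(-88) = 5 /704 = 0.01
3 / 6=1 / 2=0.50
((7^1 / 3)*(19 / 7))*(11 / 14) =209 / 42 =4.98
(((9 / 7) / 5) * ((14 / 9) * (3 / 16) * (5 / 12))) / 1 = 0.03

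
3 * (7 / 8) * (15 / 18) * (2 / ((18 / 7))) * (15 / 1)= 1225 / 48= 25.52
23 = 23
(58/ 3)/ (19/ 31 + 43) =899/ 2028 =0.44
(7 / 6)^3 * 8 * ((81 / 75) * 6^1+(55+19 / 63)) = 4767994 / 6075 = 784.85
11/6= 1.83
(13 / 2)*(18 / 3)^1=39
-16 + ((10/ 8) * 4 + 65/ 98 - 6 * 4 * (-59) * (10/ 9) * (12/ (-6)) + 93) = -900817/ 294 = -3064.00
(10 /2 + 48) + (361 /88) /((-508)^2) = 1203610857 /22709632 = 53.00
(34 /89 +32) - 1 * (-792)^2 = -55823614 /89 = -627231.62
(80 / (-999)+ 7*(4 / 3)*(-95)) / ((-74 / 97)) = 42964210 / 36963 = 1162.36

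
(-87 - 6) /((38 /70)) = -3255 /19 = -171.32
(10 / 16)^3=125 / 512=0.24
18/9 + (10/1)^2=102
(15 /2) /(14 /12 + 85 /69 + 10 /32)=8280 /2993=2.77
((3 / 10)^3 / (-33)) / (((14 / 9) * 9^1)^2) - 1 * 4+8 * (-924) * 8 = -127505840009 / 2156000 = -59140.00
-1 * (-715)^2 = -511225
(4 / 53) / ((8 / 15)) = 15 / 106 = 0.14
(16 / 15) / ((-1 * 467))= -0.00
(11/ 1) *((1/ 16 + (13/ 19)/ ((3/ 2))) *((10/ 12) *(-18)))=-26015/ 304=-85.58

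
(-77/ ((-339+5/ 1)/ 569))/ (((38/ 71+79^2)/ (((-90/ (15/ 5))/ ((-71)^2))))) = -93885/ 750631099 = -0.00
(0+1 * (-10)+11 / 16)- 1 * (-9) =-5 / 16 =-0.31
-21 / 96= -7 / 32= -0.22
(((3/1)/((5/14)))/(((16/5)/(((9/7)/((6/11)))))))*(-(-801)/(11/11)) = 4956.19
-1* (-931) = 931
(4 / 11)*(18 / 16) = 9 / 22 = 0.41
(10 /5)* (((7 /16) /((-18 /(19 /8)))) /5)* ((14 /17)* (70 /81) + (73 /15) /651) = -20414911 /1229385600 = -0.02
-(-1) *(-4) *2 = -8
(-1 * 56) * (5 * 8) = -2240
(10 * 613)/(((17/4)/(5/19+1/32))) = 548635/1292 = 424.64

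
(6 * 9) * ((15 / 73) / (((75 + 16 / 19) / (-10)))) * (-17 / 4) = 654075 / 105193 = 6.22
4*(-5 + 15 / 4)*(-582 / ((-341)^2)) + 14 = 1630844 / 116281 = 14.03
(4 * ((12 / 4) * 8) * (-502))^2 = 2322468864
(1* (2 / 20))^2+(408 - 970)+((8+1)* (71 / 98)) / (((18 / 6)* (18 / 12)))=-2746651 / 4900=-560.54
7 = 7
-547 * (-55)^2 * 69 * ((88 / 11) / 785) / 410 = -18267612 / 6437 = -2837.91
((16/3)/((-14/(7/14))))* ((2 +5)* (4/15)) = -16/45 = -0.36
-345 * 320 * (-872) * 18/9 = 192537600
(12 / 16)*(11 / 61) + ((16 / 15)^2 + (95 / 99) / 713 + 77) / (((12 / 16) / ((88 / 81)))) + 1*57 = 540037396813 / 3170639700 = 170.32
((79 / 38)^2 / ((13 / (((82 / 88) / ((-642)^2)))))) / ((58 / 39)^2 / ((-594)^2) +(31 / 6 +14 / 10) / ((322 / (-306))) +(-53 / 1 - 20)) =-21473235418635 / 2263805961920613661664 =-0.00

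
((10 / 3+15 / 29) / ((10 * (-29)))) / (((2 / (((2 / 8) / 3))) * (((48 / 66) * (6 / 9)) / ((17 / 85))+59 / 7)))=-5159 / 101202576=-0.00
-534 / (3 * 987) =-178 / 987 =-0.18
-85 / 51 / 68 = -5 / 204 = -0.02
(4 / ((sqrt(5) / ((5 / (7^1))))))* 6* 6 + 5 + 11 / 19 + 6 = 220 / 19 + 144* sqrt(5) / 7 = 57.58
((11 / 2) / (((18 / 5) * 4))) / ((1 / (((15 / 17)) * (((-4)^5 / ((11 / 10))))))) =-16000 / 51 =-313.73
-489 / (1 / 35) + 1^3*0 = -17115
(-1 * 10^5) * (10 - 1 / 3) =-2900000 / 3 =-966666.67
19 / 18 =1.06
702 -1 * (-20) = 722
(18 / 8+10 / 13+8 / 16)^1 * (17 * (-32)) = -24888 / 13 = -1914.46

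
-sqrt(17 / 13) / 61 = -sqrt(221) / 793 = -0.02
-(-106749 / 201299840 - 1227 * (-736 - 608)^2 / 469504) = 4720.67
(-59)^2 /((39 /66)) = 76582 /13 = 5890.92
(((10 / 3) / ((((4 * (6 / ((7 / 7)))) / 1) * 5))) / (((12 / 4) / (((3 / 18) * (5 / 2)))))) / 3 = 5 / 3888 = 0.00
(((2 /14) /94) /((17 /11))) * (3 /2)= 33 /22372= 0.00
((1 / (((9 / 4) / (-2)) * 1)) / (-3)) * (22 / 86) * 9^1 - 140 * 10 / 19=-178928 / 2451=-73.00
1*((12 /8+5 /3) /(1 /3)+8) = 35 /2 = 17.50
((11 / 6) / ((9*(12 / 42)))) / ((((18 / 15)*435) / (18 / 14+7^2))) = 484 / 7047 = 0.07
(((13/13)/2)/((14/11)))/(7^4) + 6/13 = 403511/873964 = 0.46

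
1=1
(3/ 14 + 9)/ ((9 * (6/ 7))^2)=0.15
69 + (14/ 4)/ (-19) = 2615/ 38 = 68.82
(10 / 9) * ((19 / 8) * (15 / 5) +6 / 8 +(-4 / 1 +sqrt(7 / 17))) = 10 * sqrt(119) / 153 +155 / 36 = 5.02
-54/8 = -6.75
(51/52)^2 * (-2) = -2601/1352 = -1.92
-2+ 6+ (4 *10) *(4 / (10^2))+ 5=53 / 5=10.60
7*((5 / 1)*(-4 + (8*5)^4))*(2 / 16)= 22399965 / 2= 11199982.50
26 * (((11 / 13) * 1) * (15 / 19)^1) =330 / 19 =17.37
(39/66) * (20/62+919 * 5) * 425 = 787063875/682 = 1154052.60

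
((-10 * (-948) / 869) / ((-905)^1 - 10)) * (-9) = 72 / 671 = 0.11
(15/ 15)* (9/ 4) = 9/ 4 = 2.25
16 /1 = 16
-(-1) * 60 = 60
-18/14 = -9/7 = -1.29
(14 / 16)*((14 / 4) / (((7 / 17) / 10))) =595 / 8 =74.38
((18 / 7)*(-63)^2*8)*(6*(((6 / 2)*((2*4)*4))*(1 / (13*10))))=23514624 / 65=361763.45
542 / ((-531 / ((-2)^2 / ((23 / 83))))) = -179944 / 12213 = -14.73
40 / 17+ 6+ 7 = 261 / 17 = 15.35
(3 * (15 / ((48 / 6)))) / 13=45 / 104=0.43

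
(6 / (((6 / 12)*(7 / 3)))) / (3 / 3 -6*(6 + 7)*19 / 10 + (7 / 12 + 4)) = -2160 / 59899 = -0.04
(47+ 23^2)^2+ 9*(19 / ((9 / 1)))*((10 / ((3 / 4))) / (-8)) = 995233 / 3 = 331744.33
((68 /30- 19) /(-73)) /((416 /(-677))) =-169927 /455520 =-0.37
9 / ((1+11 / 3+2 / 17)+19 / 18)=2754 / 1787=1.54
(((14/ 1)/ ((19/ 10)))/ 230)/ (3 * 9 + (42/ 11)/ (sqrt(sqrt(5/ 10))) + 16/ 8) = 14/ (437 * (42 * 2^(1/ 4)/ 11 + 29)) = 0.00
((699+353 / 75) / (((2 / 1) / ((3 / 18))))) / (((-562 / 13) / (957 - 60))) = -102574043 / 84300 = -1216.77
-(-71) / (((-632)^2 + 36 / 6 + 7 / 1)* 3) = 71 / 1198311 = 0.00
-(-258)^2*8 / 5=-532512 / 5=-106502.40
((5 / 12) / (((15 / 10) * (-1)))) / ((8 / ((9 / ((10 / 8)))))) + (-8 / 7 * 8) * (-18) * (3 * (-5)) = -69127 / 28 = -2468.82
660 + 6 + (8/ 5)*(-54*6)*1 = 738/ 5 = 147.60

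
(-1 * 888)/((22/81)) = -35964/11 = -3269.45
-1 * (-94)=94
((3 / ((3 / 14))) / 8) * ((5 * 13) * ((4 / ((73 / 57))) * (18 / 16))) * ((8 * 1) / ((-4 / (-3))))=700245 / 292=2398.10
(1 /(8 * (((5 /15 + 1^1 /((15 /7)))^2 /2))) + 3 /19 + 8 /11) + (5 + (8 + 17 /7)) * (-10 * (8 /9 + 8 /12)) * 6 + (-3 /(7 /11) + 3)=-134871137 /93632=-1440.44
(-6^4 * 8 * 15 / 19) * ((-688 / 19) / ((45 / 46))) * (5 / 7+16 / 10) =8859414528 / 12635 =701180.41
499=499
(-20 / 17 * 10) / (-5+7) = -100 / 17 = -5.88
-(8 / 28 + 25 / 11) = -197 / 77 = -2.56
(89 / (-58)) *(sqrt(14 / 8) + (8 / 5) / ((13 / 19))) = -6764 / 1885 - 89 *sqrt(7) / 116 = -5.62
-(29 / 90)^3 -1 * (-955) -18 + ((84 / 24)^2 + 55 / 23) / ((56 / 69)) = 19493597233 / 20412000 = 955.01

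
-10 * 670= -6700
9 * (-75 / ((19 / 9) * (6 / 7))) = -14175 / 38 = -373.03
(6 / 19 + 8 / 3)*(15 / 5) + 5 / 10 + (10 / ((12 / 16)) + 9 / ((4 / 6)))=36.28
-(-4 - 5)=9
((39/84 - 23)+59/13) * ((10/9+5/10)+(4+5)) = -1251241/6552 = -190.97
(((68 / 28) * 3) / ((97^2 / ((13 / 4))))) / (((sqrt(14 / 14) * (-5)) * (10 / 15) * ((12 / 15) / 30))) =-0.03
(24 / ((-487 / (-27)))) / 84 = 0.02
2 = 2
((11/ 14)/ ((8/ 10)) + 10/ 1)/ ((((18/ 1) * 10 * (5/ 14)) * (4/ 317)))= 12997/ 960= 13.54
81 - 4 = 77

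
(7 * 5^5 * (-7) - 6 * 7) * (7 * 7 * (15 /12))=-37525915 /4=-9381478.75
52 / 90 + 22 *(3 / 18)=191 / 45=4.24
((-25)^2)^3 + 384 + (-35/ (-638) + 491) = 155762277035/ 638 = 244141500.05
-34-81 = -115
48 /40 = 6 /5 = 1.20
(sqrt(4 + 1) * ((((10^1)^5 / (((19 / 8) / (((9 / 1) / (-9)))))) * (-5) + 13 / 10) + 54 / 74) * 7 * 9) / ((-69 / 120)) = -372963595788 * sqrt(5) / 16169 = -51578449.71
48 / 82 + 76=3140 / 41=76.59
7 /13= 0.54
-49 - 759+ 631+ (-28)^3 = -22129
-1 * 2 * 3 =-6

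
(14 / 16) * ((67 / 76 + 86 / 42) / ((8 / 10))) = 23375 / 7296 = 3.20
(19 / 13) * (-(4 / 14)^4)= -304 / 31213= -0.01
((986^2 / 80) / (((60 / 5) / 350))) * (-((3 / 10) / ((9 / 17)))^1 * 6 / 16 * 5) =-376599.36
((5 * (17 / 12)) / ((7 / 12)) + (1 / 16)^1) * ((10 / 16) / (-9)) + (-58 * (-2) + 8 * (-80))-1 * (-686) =1299533 / 8064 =161.15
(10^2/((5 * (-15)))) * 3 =-4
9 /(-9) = -1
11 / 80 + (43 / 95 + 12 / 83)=92691 / 126160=0.73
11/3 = 3.67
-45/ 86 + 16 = 1331/ 86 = 15.48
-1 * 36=-36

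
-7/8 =-0.88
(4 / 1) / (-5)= -4 / 5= -0.80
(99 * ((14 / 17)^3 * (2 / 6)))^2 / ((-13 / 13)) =-8199664704 / 24137569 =-339.71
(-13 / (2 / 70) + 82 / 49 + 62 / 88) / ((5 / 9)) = -8782677 / 10780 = -814.72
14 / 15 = 0.93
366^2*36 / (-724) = -1205604 / 181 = -6660.80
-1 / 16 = -0.06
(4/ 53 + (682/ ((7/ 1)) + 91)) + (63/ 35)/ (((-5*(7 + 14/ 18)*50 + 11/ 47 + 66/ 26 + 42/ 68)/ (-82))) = 18136021391549/ 96171456605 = 188.58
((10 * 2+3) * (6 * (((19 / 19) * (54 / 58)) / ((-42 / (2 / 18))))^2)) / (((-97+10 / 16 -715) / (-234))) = 64584 / 267487619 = 0.00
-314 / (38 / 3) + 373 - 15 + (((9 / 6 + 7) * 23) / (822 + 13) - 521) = -5951131 / 31730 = -187.56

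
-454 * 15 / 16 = -3405 / 8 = -425.62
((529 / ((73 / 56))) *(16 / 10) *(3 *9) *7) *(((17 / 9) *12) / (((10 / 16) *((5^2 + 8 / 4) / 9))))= 2707396608 / 1825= 1483504.99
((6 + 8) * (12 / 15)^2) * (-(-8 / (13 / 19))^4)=-119570038784 / 714025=-167459.18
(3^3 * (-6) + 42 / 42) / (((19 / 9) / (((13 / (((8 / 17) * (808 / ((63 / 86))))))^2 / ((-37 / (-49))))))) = -13763538808929 / 217247567822848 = -0.06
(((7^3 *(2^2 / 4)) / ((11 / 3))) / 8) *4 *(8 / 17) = 4116 / 187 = 22.01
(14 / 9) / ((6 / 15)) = 35 / 9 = 3.89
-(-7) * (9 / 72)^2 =7 / 64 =0.11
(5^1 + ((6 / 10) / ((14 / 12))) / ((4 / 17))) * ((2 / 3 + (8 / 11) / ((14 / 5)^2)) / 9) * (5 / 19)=308842 / 1935549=0.16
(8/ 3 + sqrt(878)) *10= 80/ 3 + 10 *sqrt(878)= 322.98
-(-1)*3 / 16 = 3 / 16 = 0.19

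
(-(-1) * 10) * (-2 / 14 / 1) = -1.43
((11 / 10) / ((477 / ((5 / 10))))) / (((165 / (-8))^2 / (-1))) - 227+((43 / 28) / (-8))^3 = -227.01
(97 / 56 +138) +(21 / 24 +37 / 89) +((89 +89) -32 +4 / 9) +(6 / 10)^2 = 161384777 / 560700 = 287.83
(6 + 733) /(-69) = -739 /69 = -10.71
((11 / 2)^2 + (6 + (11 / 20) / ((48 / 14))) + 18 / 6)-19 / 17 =312469 / 8160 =38.29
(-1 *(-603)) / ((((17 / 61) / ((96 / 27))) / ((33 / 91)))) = 4315872 / 1547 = 2789.83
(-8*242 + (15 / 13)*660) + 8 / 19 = -289988 / 247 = -1174.04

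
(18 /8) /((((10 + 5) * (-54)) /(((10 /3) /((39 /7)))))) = -7 /4212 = -0.00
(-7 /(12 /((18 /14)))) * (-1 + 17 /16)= -3 /64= -0.05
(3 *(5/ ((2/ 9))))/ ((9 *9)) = 5/ 6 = 0.83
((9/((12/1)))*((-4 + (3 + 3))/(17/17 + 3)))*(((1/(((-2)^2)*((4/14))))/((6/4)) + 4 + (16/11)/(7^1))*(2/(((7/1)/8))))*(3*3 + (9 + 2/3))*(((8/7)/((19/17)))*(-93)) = -3929312/539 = -7290.00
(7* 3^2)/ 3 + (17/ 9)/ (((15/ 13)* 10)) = 28571/ 1350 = 21.16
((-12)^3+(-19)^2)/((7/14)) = -2734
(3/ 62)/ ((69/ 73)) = 73/ 1426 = 0.05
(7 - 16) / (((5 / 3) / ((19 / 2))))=-513 / 10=-51.30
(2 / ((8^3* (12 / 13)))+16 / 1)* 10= 245825 / 1536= 160.04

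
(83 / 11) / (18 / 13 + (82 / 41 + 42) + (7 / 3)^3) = 29133 / 224279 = 0.13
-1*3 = -3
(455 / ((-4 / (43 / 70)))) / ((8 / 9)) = -5031 / 64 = -78.61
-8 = -8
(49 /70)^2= 49 /100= 0.49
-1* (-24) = 24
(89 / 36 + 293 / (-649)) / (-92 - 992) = -47213 / 25326576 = -0.00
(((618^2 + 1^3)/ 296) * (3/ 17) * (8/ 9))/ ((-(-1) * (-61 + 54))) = -381925/ 13209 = -28.91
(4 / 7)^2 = 16 / 49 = 0.33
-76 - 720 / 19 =-2164 / 19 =-113.89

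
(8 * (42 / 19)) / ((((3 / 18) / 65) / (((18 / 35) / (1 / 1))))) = 67392 / 19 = 3546.95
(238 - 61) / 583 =177 / 583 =0.30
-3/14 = -0.21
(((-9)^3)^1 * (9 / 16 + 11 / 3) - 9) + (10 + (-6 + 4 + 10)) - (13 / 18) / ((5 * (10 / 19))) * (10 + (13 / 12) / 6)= -199380301 / 64800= -3076.86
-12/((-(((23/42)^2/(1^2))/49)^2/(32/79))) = 2868933924864/22107439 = 129772.33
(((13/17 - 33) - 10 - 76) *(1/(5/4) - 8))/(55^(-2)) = 43777800/17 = 2575164.71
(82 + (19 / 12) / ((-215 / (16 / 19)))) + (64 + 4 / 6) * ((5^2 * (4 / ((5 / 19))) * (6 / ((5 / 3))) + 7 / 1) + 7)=57696106 / 645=89451.33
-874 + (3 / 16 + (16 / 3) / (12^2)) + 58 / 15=-1879003 / 2160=-869.91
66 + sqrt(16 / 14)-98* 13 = -1208 + 2* sqrt(14) / 7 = -1206.93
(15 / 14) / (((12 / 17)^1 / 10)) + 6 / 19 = 8243 / 532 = 15.49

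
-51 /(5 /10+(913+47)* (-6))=102 /11519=0.01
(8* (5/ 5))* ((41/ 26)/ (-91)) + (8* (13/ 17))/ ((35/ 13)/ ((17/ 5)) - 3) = -209931/ 72163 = -2.91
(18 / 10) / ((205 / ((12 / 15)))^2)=144 / 5253125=0.00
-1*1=-1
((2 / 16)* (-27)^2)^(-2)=64 / 531441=0.00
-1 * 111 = -111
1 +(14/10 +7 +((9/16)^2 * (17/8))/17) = 96661/10240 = 9.44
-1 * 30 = -30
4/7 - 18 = -122/7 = -17.43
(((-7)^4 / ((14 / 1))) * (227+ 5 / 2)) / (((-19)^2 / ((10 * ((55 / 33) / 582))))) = 437325 / 140068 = 3.12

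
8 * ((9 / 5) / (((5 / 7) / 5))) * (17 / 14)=612 / 5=122.40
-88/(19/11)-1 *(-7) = -835/19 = -43.95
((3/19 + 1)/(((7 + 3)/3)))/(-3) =-11/95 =-0.12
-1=-1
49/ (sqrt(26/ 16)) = 98 *sqrt(26)/ 13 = 38.44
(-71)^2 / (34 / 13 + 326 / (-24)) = -786396 / 1711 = -459.61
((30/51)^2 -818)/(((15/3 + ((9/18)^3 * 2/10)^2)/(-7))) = 378083200/330327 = 1144.57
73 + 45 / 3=88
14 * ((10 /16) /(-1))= -35 /4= -8.75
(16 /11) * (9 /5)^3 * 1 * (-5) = -11664 /275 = -42.41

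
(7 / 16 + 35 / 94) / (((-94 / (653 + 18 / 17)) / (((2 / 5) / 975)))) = -2257157 / 976378000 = -0.00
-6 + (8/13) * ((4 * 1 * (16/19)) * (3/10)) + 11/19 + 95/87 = -398324/107445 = -3.71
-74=-74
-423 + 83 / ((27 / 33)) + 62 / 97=-280160 / 873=-320.92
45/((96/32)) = 15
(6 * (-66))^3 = -62099136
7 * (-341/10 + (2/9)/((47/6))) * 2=-336287/705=-477.00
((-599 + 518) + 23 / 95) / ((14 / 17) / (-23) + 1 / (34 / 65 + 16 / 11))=-4241649328 / 24678055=-171.88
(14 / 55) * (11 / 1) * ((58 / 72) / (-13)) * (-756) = 8526 / 65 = 131.17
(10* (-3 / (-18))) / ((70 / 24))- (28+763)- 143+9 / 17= -111015 / 119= -932.90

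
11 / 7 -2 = -3 / 7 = -0.43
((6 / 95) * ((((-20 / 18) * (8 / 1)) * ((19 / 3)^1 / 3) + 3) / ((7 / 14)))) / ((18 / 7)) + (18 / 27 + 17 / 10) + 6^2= 37.59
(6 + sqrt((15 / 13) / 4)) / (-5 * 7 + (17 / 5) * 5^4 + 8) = 0.00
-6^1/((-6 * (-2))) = -1/2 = -0.50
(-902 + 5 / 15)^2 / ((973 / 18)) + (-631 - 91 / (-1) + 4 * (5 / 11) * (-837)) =138906910 / 10703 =12978.32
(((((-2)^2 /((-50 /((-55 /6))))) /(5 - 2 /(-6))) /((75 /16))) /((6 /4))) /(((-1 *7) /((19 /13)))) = -418 /102375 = -0.00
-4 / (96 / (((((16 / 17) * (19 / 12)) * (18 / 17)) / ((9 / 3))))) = -19 / 867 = -0.02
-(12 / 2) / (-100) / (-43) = -3 / 2150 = -0.00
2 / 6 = 1 / 3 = 0.33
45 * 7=315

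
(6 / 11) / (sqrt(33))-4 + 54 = 2 * sqrt(33) / 121 + 50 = 50.09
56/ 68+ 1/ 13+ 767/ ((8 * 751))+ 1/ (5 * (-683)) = 4660485317/ 4534327720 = 1.03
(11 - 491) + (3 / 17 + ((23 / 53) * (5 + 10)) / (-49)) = -21189594 / 44149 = -479.96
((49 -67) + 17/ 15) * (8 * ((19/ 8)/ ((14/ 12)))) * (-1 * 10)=19228/ 7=2746.86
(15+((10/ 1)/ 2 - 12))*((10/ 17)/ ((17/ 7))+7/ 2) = 8652/ 289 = 29.94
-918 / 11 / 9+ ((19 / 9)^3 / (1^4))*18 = 142636 / 891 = 160.09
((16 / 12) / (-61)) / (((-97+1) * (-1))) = -1 / 4392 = -0.00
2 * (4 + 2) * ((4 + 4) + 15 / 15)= 108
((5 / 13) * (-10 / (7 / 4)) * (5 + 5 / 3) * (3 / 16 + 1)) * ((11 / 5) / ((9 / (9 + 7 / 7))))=-104500 / 2457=-42.53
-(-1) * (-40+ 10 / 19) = -750 / 19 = -39.47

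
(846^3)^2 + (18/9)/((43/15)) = 366625086314181696.70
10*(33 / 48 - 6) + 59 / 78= -16339 / 312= -52.37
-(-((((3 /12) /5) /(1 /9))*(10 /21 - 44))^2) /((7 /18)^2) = 2536.46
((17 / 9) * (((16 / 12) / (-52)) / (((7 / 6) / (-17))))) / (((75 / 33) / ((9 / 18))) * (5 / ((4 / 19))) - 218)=-12716 / 1982799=-0.01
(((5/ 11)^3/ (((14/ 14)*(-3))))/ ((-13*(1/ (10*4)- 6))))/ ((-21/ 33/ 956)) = 0.61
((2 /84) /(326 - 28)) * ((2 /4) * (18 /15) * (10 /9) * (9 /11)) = 1 /22946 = 0.00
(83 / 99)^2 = 6889 / 9801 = 0.70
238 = 238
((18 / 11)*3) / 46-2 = -479 / 253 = -1.89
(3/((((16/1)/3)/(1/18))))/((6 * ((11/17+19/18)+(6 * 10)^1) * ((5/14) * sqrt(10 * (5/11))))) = 357 * sqrt(22)/15104800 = 0.00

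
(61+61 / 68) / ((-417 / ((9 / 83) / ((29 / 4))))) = -12627 / 5687741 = -0.00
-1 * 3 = -3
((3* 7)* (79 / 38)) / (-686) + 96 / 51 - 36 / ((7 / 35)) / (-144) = 97137 / 31654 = 3.07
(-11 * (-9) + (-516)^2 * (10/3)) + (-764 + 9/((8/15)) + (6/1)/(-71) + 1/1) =503743745/568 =886872.79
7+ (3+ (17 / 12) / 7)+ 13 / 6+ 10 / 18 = 12.92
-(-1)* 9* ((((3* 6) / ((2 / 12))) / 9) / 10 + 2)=144 / 5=28.80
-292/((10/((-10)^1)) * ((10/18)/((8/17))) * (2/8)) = 84096/85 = 989.36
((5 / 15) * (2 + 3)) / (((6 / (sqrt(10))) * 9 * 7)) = 5 * sqrt(10) / 1134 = 0.01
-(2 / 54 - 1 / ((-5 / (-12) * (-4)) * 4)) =-101 / 540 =-0.19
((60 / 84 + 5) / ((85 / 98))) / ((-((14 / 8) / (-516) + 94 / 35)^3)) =-42223208767488000 / 123684495803101187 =-0.34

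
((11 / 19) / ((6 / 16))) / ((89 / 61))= 5368 / 5073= 1.06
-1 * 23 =-23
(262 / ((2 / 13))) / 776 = 1703 / 776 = 2.19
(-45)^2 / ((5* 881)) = 405 / 881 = 0.46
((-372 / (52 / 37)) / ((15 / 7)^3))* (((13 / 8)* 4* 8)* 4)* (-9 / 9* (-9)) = -6294736 / 125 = -50357.89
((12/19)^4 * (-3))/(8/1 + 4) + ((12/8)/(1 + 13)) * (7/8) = 225075/4170272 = 0.05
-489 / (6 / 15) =-2445 / 2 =-1222.50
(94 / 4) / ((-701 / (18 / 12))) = -141 / 2804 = -0.05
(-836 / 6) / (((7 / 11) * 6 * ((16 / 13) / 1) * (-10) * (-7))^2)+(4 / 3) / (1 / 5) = 22123342159 / 3319142400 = 6.67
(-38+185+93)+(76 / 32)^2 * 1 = 15721 / 64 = 245.64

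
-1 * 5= -5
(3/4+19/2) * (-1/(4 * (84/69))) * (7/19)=-943/1216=-0.78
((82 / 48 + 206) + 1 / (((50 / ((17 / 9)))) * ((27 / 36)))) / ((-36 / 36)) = -1121897 / 5400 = -207.76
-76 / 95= -4 / 5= -0.80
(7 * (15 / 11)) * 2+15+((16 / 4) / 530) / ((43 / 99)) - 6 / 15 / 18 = 38452658 / 1128105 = 34.09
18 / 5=3.60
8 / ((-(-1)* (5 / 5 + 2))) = 8 / 3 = 2.67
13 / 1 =13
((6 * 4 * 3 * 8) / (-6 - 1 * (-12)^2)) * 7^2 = -4704 / 25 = -188.16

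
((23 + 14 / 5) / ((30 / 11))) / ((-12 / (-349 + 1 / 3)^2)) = -129379217 / 1350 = -95836.46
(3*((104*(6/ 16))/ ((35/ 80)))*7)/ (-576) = -13/ 4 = -3.25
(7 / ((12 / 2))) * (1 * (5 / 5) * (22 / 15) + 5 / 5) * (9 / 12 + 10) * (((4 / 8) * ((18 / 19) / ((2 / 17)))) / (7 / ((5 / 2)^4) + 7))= 3380875 / 194864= 17.35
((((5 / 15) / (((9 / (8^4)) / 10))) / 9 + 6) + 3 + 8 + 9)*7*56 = 18532976 / 243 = 76267.39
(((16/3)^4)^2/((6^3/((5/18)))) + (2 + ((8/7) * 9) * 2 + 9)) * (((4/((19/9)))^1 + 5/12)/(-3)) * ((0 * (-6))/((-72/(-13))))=0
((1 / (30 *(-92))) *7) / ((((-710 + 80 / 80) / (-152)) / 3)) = -0.00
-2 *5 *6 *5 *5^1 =-1500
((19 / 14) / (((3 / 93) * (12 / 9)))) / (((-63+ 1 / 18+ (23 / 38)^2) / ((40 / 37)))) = -22963932 / 42127127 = -0.55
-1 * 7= -7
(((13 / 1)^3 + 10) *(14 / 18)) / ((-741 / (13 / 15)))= -15449 / 7695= -2.01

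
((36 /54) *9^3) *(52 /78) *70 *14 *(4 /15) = 84672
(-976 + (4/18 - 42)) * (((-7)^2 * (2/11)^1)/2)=-448840/99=-4533.74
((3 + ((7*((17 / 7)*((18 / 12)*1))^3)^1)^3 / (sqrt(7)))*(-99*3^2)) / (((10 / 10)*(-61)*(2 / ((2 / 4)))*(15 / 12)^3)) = 42768 / 7625 + 2079741169223591841*sqrt(7) / 200944492000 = 27383079.76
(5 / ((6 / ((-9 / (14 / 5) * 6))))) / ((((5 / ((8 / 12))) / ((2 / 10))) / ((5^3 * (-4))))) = 1500 / 7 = 214.29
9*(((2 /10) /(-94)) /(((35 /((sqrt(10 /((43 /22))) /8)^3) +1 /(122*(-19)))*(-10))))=4627887 /13432747808166265330 +853939851072*sqrt(2365) /33581869520415663325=0.00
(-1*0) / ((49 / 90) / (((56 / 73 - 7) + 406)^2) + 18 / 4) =0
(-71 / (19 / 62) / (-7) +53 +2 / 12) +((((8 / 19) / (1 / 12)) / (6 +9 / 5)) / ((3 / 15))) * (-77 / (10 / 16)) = -3244613 / 10374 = -312.76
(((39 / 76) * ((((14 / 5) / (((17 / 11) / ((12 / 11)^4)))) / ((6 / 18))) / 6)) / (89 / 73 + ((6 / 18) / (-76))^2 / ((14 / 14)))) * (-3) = -847984370688 / 523435934615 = -1.62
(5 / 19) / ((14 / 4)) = 0.08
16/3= 5.33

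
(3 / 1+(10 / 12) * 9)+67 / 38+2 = 271 / 19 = 14.26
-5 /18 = -0.28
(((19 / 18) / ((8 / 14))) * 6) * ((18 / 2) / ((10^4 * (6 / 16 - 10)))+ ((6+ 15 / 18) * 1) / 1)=18744431 / 247500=75.74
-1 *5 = -5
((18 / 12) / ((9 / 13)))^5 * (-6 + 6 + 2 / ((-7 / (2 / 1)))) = -27.28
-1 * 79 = -79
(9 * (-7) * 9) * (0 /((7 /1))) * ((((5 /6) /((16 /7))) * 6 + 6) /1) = 0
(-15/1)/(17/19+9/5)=-1425/256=-5.57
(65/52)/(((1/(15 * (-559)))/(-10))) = 209625/2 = 104812.50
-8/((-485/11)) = 88/485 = 0.18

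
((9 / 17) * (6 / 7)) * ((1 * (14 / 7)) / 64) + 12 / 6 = 3835 / 1904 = 2.01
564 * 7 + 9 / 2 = 7905 / 2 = 3952.50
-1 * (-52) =52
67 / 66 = 1.02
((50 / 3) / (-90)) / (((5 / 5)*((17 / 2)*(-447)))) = 10 / 205173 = 0.00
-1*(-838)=838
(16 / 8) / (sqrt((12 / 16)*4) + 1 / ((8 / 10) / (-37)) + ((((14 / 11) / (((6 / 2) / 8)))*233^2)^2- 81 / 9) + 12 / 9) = 1288361050491386520 / 21869529521033507474929193017- 37949472*sqrt(3) / 21869529521033507474929193017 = 0.00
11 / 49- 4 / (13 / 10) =-1817 / 637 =-2.85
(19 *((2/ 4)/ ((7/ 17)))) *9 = 2907/ 14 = 207.64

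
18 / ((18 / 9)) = 9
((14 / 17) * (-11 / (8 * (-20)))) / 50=77 / 68000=0.00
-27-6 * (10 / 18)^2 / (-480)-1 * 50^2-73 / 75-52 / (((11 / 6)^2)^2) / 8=-1199461772851 / 474368400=-2528.54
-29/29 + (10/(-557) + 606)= 336975/557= 604.98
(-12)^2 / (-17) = -144 / 17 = -8.47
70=70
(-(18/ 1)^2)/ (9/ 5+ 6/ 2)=-135/ 2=-67.50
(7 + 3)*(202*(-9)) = -18180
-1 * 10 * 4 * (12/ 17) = -480/ 17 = -28.24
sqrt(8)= 2 * sqrt(2)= 2.83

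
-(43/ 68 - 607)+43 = 44157/ 68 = 649.37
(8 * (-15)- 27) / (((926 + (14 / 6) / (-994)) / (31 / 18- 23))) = 1332457 / 394475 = 3.38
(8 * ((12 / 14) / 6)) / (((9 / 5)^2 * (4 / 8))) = 400 / 567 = 0.71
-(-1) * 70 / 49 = 10 / 7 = 1.43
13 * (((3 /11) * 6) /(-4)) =-117 /22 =-5.32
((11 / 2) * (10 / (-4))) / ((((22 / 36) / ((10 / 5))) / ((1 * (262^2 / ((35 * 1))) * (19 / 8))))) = -209609.36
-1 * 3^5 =-243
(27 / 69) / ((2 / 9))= 81 / 46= 1.76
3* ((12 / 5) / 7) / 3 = 12 / 35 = 0.34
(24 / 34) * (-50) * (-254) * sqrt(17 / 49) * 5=762000 * sqrt(17) / 119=26401.74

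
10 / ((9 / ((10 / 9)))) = 100 / 81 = 1.23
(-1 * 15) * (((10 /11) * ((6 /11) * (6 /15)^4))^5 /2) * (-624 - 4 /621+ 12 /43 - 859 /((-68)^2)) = 13958722250141073408 /9049634566506861572265625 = 0.00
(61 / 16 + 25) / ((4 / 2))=461 / 32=14.41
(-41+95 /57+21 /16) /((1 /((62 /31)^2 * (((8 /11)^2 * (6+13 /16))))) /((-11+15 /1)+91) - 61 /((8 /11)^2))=75591500 /229289313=0.33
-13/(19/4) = -52/19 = -2.74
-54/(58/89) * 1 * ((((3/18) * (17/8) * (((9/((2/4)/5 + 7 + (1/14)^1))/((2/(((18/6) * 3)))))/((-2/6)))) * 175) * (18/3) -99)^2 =-1587152405921839443/467719424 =-3393385701.94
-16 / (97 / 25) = -400 / 97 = -4.12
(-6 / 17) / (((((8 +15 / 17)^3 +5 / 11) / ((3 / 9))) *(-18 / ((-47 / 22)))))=-13583 / 682146468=-0.00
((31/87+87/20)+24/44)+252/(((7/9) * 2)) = 3201199/19140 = 167.25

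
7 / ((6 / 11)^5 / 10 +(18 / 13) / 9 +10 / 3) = 2.00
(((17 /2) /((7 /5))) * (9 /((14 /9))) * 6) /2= 20655 /196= 105.38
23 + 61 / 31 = 774 / 31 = 24.97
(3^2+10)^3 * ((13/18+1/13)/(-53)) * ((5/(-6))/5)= 1282633/74412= 17.24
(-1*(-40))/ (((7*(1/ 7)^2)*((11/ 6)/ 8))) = 13440/ 11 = 1221.82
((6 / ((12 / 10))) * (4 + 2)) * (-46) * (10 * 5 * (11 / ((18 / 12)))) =-506000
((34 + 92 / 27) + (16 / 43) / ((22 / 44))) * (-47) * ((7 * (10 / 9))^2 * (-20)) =204018164000 / 94041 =2169459.75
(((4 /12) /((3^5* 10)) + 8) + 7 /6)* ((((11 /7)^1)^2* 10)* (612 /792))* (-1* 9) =-6248231 /3969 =-1574.26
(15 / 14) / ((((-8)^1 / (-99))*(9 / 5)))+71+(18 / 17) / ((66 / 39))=1654403 / 20944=78.99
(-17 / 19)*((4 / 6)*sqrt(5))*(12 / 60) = -34*sqrt(5) / 285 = -0.27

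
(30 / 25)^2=36 / 25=1.44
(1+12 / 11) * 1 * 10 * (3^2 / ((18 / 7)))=805 / 11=73.18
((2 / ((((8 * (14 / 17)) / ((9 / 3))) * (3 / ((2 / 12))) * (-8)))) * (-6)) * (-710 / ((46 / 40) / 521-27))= 15721175 / 15753752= 1.00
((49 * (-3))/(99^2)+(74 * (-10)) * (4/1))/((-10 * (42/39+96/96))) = 125714797/882090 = 142.52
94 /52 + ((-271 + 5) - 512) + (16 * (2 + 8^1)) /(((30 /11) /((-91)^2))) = 37833313 /78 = 485042.47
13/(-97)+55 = 5322/97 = 54.87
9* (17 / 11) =153 / 11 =13.91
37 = 37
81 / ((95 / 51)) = 4131 / 95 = 43.48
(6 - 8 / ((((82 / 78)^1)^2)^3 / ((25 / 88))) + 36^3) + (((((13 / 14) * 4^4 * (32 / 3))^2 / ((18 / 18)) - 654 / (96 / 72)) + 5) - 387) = 298410680414174292847 / 46085511346182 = 6475151.77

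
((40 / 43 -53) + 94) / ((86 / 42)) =37863 / 1849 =20.48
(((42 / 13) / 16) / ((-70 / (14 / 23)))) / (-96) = 7 / 382720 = 0.00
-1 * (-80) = 80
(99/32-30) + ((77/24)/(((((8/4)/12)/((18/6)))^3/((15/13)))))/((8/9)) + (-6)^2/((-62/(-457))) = 24526.77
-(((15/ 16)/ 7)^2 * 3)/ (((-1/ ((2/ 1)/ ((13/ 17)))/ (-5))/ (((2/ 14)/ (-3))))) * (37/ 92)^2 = 26182125/ 4830844928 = 0.01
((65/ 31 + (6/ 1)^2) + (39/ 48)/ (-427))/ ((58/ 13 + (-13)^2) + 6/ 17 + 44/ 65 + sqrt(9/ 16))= 8915348845/ 41011773516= 0.22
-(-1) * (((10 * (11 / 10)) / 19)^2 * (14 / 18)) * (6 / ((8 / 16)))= 3388 / 1083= 3.13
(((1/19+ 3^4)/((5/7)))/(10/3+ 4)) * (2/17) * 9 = 5292/323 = 16.38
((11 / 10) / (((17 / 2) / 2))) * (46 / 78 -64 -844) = -778558 / 3315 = -234.86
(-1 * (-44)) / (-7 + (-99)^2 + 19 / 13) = 572 / 127341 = 0.00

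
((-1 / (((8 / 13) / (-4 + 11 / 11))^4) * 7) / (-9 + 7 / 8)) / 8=1245699 / 20480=60.83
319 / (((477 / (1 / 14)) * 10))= 319 / 66780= 0.00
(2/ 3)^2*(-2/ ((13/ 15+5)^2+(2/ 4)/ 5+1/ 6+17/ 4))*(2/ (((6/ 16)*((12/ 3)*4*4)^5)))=-25/ 220458909696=-0.00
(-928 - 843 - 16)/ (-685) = 1787/ 685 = 2.61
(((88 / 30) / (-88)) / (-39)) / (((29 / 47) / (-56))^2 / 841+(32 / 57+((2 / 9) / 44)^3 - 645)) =-7095098834208 / 5349655973312015495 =-0.00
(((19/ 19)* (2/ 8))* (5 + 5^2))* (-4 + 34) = 225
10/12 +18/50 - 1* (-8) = 1379/150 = 9.19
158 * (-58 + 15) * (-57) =387258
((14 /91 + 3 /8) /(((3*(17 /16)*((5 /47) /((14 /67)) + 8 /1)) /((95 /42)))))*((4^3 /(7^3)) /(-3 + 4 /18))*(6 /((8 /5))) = -428640 /38583727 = -0.01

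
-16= -16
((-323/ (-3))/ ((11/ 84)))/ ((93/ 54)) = 162792/ 341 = 477.40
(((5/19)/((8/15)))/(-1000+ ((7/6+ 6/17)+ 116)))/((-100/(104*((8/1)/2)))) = 3978/1710247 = 0.00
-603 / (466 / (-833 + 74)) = 457677 / 466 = 982.14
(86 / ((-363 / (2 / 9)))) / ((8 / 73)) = -3139 / 6534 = -0.48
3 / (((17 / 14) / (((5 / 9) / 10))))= 7 / 51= 0.14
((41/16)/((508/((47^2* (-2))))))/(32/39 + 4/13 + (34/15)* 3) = -17660955/6282944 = -2.81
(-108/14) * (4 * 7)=-216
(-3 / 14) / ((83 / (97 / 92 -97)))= 0.25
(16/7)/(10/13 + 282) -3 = -19247/6433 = -2.99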